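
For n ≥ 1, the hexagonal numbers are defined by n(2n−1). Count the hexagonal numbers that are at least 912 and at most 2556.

15

The n-th hexagonal number is n(2n−1).
Smallest index with value ≥ 912: n = 22 (giving 946).
Largest index with value ≤ 2556: n = 36 (giving 2556).
Indices 22 through 36: 15 terms.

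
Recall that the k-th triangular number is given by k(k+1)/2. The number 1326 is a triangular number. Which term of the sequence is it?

51

Set n(n+1)/2 = 1326, giving n² + n − 2652 = 0.
The discriminant is 1 + 8·1326 = 10609, and √10609 = 103.
So n = (-1 + 103) / 2 = 102/2 = 51.
Check: 51·52/2 = 1326. ✓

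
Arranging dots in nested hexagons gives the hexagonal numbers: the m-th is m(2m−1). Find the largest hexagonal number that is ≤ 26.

Solve n(2n−1) ≤ 26 for integer n.
n = 3 gives 15 ≤ 26, while n = 4 gives 28 > 26; so the answer is 15.

15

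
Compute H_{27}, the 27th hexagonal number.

1431

The 27th hexagonal number is n(2n−1) with n = 27.
27·(2·27 − 1) = 27·53 = 1431.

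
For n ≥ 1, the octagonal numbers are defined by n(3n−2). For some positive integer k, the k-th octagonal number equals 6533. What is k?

Set n(3n−2) = 6533, giving 3n² − 2n − 6533 = 0.
The discriminant is 4 + 12·6533 = 78400, and √78400 = 280.
So n = (2 + 280) / 6 = 282/6 = 47.
Check: 47·(3·47 − 2) = 6533. ✓

47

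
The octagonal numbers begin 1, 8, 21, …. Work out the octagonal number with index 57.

The 57th octagonal number is n(3n−2) with n = 57.
57·(3·57 − 2) = 57·169 = 9633.

9633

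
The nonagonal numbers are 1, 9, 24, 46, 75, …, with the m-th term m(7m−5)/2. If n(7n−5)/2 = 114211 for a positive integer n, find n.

181

Set n(7n−5)/2 = 114211, giving 7n² − 5n − 228422 = 0.
So n = (5 + 2529) / 14 = 2534/14 = 181.
Check: 181·(7·181 − 5)/2 = 114211. ✓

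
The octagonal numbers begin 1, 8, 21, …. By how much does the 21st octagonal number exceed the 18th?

21·(3·21 − 2) = 1281 and 18·(3·18 − 2) = 936.
Difference: 1281 − 936 = 345.

345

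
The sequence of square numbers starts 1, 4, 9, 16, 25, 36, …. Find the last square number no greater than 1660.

Solve n² ≤ 1660 for integer n.
n = 40 gives 1600 ≤ 1660, while n = 41 gives 1681 > 1660; so the answer is 1600.

1600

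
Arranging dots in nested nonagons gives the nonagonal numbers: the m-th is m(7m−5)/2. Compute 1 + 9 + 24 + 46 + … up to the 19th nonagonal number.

8170

Σ i(7i−5)/2 = (7Σi² − 5Σi) / 2 over i = 1..19.
Σi = 190 and Σi² = 2470.
(7·2470 − 5·190) / 2 = 16340/2 = 8170.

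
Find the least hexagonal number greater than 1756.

Solve n(2n−1) > 1756 for integer n.
The largest n with value ≤ 1756 is 29 (since 1653 ≤ 1756 < 1770), so the first above is n = 30, value 1770.

1770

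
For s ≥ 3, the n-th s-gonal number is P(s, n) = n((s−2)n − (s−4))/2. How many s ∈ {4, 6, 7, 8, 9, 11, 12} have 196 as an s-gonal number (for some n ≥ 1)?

s = 4: P(4, 14) = 196. ✓
s = 6: P(6, 10) = 190 and P(6, 11) = 231; 196 is not s-gonal.
s = 7: P(7, 9) = 189 and P(7, 10) = 235; 196 is not s-gonal.
s = 8: P(8, 8) = 176 and P(8, 9) = 225; 196 is not s-gonal.
s = 9: P(9, 7) = 154 and P(9, 8) = 204; 196 is not s-gonal.
s = 11: P(11, 7) = 196. ✓
s = 12: P(12, 6) = 156 and P(12, 7) = 217; 196 is not s-gonal.
Hits: s ∈ {4, 11} → 2.

2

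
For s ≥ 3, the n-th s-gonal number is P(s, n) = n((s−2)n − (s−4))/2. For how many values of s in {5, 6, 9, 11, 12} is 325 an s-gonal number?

s = 5: P(5, 14) = 287 and P(5, 15) = 330; 325 is not s-gonal.
s = 6: P(6, 13) = 325. ✓
s = 9: P(9, 10) = 325. ✓
s = 11: P(11, 8) = 260 and P(11, 9) = 333; 325 is not s-gonal.
s = 12: P(12, 8) = 288 and P(12, 9) = 369; 325 is not s-gonal.
Hits: s ∈ {6, 9} → 2.

2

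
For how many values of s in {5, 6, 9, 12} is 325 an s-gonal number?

2

s = 5: P(5, 14) = 287 and P(5, 15) = 330; 325 is not s-gonal.
s = 6: P(6, 13) = 325. ✓
s = 9: P(9, 10) = 325. ✓
s = 12: P(12, 8) = 288 and P(12, 9) = 369; 325 is not s-gonal.
Hits: s ∈ {6, 9} → 2.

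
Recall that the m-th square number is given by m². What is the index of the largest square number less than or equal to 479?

21

Solve n² ≤ 479 for integer n.
n = 21 gives 441 ≤ 479, while n = 22 gives 484 > 479; so the answer is index 21.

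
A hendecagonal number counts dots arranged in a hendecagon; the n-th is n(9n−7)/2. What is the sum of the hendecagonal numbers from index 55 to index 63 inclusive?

Σ i(9i−7)/2 = (9Σi² − 7Σi) / 2 over i = 55..63.
Σi = 2016 − 1485 = 531 and Σi² = 85344 − 53955 = 31389.
(9·31389 − 7·531) / 2 = 278784/2 = 139392.

139392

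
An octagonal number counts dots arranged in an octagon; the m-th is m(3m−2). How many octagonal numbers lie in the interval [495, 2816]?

The n-th octagonal number is n(3n−2).
Smallest index with value ≥ 495: n = 14 (giving 560).
Largest index with value ≤ 2816: n = 30 (giving 2640).
Indices 14 through 30: 17 terms.

17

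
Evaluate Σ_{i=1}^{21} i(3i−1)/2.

4851

Σ i(3i−1)/2 = (3Σi² − Σi) / 2 over i = 1..21.
Σi = 231 and Σi² = 3311.
(3·3311 − 1·231) / 2 = 9702/2 = 4851.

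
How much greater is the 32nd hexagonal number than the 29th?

363

32·(2·32 − 1) = 2016 and 29·(2·29 − 1) = 1653.
Difference: 2016 − 1653 = 363.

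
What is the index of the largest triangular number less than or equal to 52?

9

Solve n(n+1)/2 ≤ 52 for integer n.
n = 9 gives 45 ≤ 52, while n = 10 gives 55 > 52; so the answer is index 9.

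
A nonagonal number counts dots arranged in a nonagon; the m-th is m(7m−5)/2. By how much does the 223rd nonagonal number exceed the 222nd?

1555

Consecutive nonagonal numbers differ by 7n − 6: here 7·223 − 6 = 1555.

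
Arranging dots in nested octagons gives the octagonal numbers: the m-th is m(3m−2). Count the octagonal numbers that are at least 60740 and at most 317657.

The n-th octagonal number is n(3n−2).
Smallest index with value ≥ 60740: n = 143 (giving 61061).
Largest index with value ≤ 317657: n = 325 (giving 316225).
Indices 143 through 325: 183 terms.

183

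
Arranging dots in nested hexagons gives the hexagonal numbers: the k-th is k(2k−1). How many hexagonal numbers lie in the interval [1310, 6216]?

The n-th hexagonal number is n(2n−1).
Smallest index with value ≥ 1310: n = 26 (giving 1326).
Largest index with value ≤ 6216: n = 56 (giving 6216).
Indices 26 through 56: 31 terms.

31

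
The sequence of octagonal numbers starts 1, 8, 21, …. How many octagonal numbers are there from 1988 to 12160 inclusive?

38

The n-th octagonal number is n(3n−2).
Smallest index with value ≥ 1988: n = 27 (giving 2133).
Largest index with value ≤ 12160: n = 64 (giving 12160).
Indices 27 through 64: 38 terms.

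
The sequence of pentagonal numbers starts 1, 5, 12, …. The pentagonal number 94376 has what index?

Set n(3n−1)/2 = 94376, giving 3n² − n − 188752 = 0.
The discriminant is 1 + 24·94376 = 2265025, and √2265025 = 1505.
So n = (1 + 1505) / 6 = 1506/6 = 251.

251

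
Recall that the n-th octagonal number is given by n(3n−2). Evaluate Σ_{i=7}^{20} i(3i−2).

7959

Σ i(3i−2) = 3Σi² − 2Σi over i = 7..20.
Σi = 210 − 21 = 189 and Σi² = 2870 − 91 = 2779.
3·2779 − 2·189 = 7959.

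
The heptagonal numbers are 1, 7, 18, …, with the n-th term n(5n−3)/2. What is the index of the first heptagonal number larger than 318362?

358

Solve n(5n−3)/2 > 318362 for integer n.
The largest n with value ≤ 318362 is 357 (since 318087 ≤ 318362 < 319873), so the first above is n = 358, value 319873.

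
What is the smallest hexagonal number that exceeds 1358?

Solve n(2n−1) > 1358 for integer n.
The largest n with value ≤ 1358 is 26 (since 1326 ≤ 1358 < 1431), so the first above is n = 27, value 1431.

1431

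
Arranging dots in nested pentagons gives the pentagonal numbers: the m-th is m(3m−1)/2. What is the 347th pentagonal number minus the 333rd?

347·(3·347 − 1)/2 = 180440 and 333·(3·333 − 1)/2 = 166167.
Difference: 180440 − 166167 = 14273.

14273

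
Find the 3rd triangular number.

6

3·4/2 = 12/2 = 6.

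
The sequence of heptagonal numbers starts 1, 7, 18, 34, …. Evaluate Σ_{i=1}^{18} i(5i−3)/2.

5016

Σ i(5i−3)/2 = (5Σi² − 3Σi) / 2 over i = 1..18.
Σi = 171 and Σi² = 2109.
(5·2109 − 3·171) / 2 = 10032/2 = 5016.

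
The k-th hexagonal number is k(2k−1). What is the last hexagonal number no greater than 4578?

4560

Solve n(2n−1) ≤ 4578 for integer n.
n = 48 gives 4560 ≤ 4578, while n = 49 gives 4753 > 4578; so the answer is 4560.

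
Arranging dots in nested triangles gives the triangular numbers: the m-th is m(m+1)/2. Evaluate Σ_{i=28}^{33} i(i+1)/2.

Σ i(i+1)/2 = (Σi² + Σi) / 2 over i = 28..33.
Σi = 561 − 378 = 183 and Σi² = 12529 − 6930 = 5599.
(1·5599 + 1·183) / 2 = 5782/2 = 2891.

2891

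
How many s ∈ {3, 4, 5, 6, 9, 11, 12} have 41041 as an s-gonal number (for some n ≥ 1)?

s = 3: P(3, 286) = 41041. ✓
s = 4: P(4, 202) = 40804 and P(4, 203) = 41209; 41041 is not s-gonal.
s = 5: P(5, 165) = 40755 and P(5, 166) = 41251; 41041 is not s-gonal.
s = 6: P(6, 143) = 40755 and P(6, 144) = 41328; 41041 is not s-gonal.
s = 9: P(9, 108) = 40554 and P(9, 109) = 41311; 41041 is not s-gonal.
s = 11: P(11, 95) = 40280 and P(11, 96) = 41136; 41041 is not s-gonal.
s = 12: P(12, 91) = 41041. ✓
Hits: s ∈ {3, 12} → 2.

2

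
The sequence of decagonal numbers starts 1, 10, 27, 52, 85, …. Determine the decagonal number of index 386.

594826

The 386th decagonal number is n(4n−3) with n = 386.
386·(4·386 − 3) = 386·1541 = 594826.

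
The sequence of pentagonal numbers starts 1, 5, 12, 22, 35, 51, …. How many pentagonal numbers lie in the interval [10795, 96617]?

The n-th pentagonal number is n(3n−1)/2.
Smallest index with value ≥ 10795: n = 85 (giving 10795).
Largest index with value ≤ 96617: n = 253 (giving 95887).
Indices 85 through 253: 169 terms.

169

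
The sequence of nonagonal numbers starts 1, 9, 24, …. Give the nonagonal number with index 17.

969

The 17th nonagonal number is n(7n−5)/2 with n = 17.
17·(7·17 − 5)/2 = 17·114/2 = 17·57 = 969.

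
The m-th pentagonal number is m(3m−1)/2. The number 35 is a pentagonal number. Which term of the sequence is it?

5

Set n(3n−1)/2 = 35, giving 3n² − n − 70 = 0.
So n = (1 + 29) / 6 = 30/6 = 5.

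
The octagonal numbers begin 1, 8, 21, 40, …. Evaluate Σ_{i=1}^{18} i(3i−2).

5985

Σ i(3i−2) = 3Σi² − 2Σi over i = 1..18.
Σi = 171 and Σi² = 2109.
3·2109 − 2·171 = 5985.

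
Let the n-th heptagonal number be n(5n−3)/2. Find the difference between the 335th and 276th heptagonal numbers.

90034

335·(5·335 − 3)/2 = 280060 and 276·(5·276 − 3)/2 = 190026.
Difference: 280060 − 190026 = 90034.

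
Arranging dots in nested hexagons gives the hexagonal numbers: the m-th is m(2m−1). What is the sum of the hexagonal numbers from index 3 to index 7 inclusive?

Σ i(2i−1) = 2Σi² − Σi over i = 3..7.
Σi = 28 − 3 = 25 and Σi² = 140 − 5 = 135.
2·135 − 1·25 = 245.

245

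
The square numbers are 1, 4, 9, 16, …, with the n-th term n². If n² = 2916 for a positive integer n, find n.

We need n² = 2916, so n = √2916 = 54.
Check: 54² = 2916. ✓

54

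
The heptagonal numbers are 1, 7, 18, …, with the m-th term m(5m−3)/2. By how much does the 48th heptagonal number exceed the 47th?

236

Consecutive heptagonal numbers differ by 5n − 4: here 5·48 − 4 = 236.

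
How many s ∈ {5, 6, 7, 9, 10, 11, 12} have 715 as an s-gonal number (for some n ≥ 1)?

2

s = 5: P(5, 22) = 715. ✓
s = 6: P(6, 19) = 703 and P(6, 20) = 780; 715 is not s-gonal.
s = 7: P(7, 17) = 697 and P(7, 18) = 783; 715 is not s-gonal.
s = 9: P(9, 14) = 651 and P(9, 15) = 750; 715 is not s-gonal.
s = 10: P(10, 13) = 637 and P(10, 14) = 742; 715 is not s-gonal.
s = 11: P(11, 13) = 715. ✓
s = 12: P(12, 12) = 672 and P(12, 13) = 793; 715 is not s-gonal.
Hits: s ∈ {5, 11} → 2.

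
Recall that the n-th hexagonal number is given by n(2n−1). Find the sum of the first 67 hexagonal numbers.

Σ i(2i−1) = 2Σi² − Σi over i = 1..67.
Σi = 2278 and Σi² = 102510.
2·102510 − 1·2278 = 202742.

202742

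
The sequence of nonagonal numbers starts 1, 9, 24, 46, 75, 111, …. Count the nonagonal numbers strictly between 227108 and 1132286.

The n-th nonagonal number is n(7n−5)/2.
Smallest index with value > 227108: n = 256 (giving 228736).
Largest index with value < 1132286: n = 569 (giving 1131741).
Indices 256 through 569: 314 terms.

314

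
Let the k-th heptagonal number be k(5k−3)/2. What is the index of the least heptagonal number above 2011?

Solve n(5n−3)/2 > 2011 for integer n.
The largest n with value ≤ 2011 is 28 (since 1918 ≤ 2011 < 2059), so the first above is n = 29, value 2059.

29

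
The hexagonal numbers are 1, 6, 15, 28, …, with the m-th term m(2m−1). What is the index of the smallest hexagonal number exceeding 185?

Solve n(2n−1) > 185 for integer n.
The largest n with value ≤ 185 is 9 (since 153 ≤ 185 < 190), so the first above is n = 10, value 190.

10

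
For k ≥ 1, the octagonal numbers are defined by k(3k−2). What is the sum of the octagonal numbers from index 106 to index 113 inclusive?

286140

Σ i(3i−2) = 3Σi² − 2Σi over i = 106..113.
Σi = 6441 − 5565 = 876 and Σi² = 487369 − 391405 = 95964.
3·95964 − 2·876 = 286140.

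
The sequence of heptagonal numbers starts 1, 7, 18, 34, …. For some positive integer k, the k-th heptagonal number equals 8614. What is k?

Set n(5n−3)/2 = 8614, giving 5n² − 3n − 17228 = 0.
So n = (3 + 587) / 10 = 590/10 = 59.
Check: 59·(5·59 − 3)/2 = 8614. ✓

59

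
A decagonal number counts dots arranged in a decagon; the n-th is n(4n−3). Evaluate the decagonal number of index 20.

The 20th decagonal number is n(4n−3) with n = 20.
20·(4·20 − 3) = 20·77 = 1540.

1540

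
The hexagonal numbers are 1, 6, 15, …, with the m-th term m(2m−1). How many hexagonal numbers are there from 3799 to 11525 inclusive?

33

The n-th hexagonal number is n(2n−1).
Smallest index with value ≥ 3799: n = 44 (giving 3828).
Largest index with value ≤ 11525: n = 76 (giving 11476).
Indices 44 through 76: 33 terms.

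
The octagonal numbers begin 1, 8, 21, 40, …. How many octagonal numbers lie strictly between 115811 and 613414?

The n-th octagonal number is n(3n−2).
Smallest index with value > 115811: n = 197 (giving 116033).
Largest index with value < 613414: n = 452 (giving 612008).
Indices 197 through 452: 256 terms.

256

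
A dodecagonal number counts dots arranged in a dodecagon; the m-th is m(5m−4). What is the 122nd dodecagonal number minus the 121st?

1211

Consecutive dodecagonal numbers differ by 10n − 9: here 10·122 − 9 = 1211.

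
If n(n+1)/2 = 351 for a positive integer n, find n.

Set n(n+1)/2 = 351, giving n² + n − 702 = 0.
The discriminant is 1 + 8·351 = 2809, and √2809 = 53.
So n = (-1 + 53) / 2 = 52/2 = 26.

26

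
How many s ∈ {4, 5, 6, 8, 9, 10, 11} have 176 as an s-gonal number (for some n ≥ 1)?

2

s = 4: P(4, 13) = 169 and P(4, 14) = 196; 176 is not s-gonal.
s = 5: P(5, 11) = 176. ✓
s = 6: P(6, 9) = 153 and P(6, 10) = 190; 176 is not s-gonal.
s = 8: P(8, 8) = 176. ✓
s = 9: P(9, 7) = 154 and P(9, 8) = 204; 176 is not s-gonal.
s = 10: P(10, 7) = 175 and P(10, 8) = 232; 176 is not s-gonal.
s = 11: P(11, 6) = 141 and P(11, 7) = 196; 176 is not s-gonal.
Hits: s ∈ {5, 8} → 2.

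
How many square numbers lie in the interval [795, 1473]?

10

The n-th square number is n².
Smallest index with value ≥ 795: n = 29 (giving 841).
Largest index with value ≤ 1473: n = 38 (giving 1444).
Indices 29 through 38: 10 terms.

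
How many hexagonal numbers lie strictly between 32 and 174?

5

The n-th hexagonal number is n(2n−1).
Smallest index with value > 32: n = 5 (giving 45).
Largest index with value < 174: n = 9 (giving 153).
Indices 5 through 9: 5 terms.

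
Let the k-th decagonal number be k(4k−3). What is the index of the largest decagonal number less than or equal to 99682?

158

Solve n(4n−3) ≤ 99682 for integer n.
n = 158 gives 99382 ≤ 99682, while n = 159 gives 100647 > 99682; so the answer is index 158.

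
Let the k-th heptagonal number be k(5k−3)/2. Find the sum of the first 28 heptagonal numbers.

18676

Σ i(5i−3)/2 = (5Σi² − 3Σi) / 2 over i = 1..28.
Σi = 406 and Σi² = 7714.
(5·7714 − 3·406) / 2 = 37352/2 = 18676.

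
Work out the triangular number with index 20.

The 20th triangular number is n(n+1)/2 with n = 20.
20·21/2 = 420/2 = 210.

210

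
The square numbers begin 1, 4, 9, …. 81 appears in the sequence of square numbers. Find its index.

We need n² = 81, so n = √81 = 9.

9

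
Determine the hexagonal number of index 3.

15

The 3rd hexagonal number is n(2n−1) with n = 3.
3·(2·3 − 1) = 3·5 = 15.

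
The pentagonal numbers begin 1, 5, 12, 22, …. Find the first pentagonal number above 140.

145

Solve n(3n−1)/2 > 140 for integer n.
The largest n with value ≤ 140 is 9 (since 117 ≤ 140 < 145), so the first above is n = 10, value 145.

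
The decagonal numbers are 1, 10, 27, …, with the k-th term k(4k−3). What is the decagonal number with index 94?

The 94th decagonal number is n(4n−3) with n = 94.
94·(4·94 − 3) = 94·373 = 35062.

35062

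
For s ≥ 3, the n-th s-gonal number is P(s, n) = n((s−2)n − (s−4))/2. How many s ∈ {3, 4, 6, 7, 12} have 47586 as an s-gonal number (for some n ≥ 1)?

1

s = 3: P(3, 308) = 47586. ✓
s = 4: P(4, 218) = 47524 and P(4, 219) = 47961; 47586 is not s-gonal.
s = 6: P(6, 154) = 47278 and P(6, 155) = 47895; 47586 is not s-gonal.
s = 7: P(7, 138) = 47403 and P(7, 139) = 48094; 47586 is not s-gonal.
s = 12: P(12, 97) = 46657 and P(12, 98) = 47628; 47586 is not s-gonal.
Hits: s ∈ {3} → 1.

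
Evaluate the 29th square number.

The 29th square number is n² with n = 29.
29² = 841.

841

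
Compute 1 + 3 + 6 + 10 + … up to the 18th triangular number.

1140

Σ i(i+1)/2 = (Σi² + Σi) / 2 over i = 1..18.
Σi = 171 and Σi² = 2109.
(1·2109 + 1·171) / 2 = 2280/2 = 1140.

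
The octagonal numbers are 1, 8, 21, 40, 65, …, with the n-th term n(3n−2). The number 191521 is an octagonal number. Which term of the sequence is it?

253

Set n(3n−2) = 191521, giving 3n² − 2n − 191521 = 0.
The discriminant is 4 + 12·191521 = 2298256, and √2298256 = 1516.
So n = (2 + 1516) / 6 = 1518/6 = 253.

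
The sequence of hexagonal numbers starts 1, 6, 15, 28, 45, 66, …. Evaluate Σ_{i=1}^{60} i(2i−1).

145790

Σ i(2i−1) = 2Σi² − Σi over i = 1..60.
Σi = 1830 and Σi² = 73810.
2·73810 − 1·1830 = 145790.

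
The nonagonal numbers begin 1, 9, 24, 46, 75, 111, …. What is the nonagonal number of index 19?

1216

19·(7·19 − 5)/2 = 19·128/2 = 19·64 = 1216.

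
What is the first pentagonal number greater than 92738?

Solve n(3n−1)/2 > 92738 for integer n.
The largest n with value ≤ 92738 is 248 (since 92132 ≤ 92738 < 92877), so the first above is n = 249, value 92877.

92877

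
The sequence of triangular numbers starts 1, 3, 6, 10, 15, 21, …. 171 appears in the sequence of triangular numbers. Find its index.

18

Set n(n+1)/2 = 171, giving n² + n − 342 = 0.
The discriminant is 1 + 8·171 = 1369, and √1369 = 37.
So n = (-1 + 37) / 2 = 36/2 = 18.
Check: 18·19/2 = 171. ✓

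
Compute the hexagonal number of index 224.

100128

224·(2·224 − 1) = 224·447 = 100128.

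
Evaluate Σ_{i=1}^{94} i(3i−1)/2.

419710

Σ i(3i−1)/2 = (3Σi² − Σi) / 2 over i = 1..94.
Σi = 4465 and Σi² = 281295.
(3·281295 − 1·4465) / 2 = 839420/2 = 419710.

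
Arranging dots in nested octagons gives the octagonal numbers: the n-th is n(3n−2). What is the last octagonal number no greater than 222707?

221408

Solve n(3n−2) ≤ 222707 for integer n.
n = 272 gives 221408 ≤ 222707, while n = 273 gives 223041 > 222707; so the answer is 221408.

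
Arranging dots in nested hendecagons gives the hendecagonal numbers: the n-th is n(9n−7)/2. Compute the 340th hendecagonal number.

340·(9·340 − 7)/2 = 340·3053/2 = 519010.

519010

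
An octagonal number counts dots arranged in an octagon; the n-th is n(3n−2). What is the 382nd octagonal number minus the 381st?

Consecutive octagonal numbers differ by 6n − 5: here 6·382 − 5 = 2287.

2287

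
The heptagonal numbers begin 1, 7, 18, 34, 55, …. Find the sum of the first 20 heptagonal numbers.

Σ i(5i−3)/2 = (5Σi² − 3Σi) / 2 over i = 1..20.
Σi = 210 and Σi² = 2870.
(5·2870 − 3·210) / 2 = 13720/2 = 6860.

6860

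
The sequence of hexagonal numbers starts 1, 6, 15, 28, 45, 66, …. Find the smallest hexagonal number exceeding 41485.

Solve n(2n−1) > 41485 for integer n.
The largest n with value ≤ 41485 is 144 (since 41328 ≤ 41485 < 41905), so the first above is n = 145, value 41905.

41905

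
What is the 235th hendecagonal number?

247690

The 235th hendecagonal number is n(9n−7)/2 with n = 235.
235·(9·235 − 7)/2 = 235·2108/2 = 235·1054 = 247690.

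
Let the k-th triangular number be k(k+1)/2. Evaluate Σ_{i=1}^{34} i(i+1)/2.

Σ i(i+1)/2 = (Σi² + Σi) / 2 over i = 1..34.
Σi = 595 and Σi² = 13685.
(1·13685 + 1·595) / 2 = 14280/2 = 7140.

7140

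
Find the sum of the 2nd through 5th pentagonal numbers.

74

Σ i(3i−1)/2 = (3Σi² − Σi) / 2 over i = 2..5.
Σi = 15 − 1 = 14 and Σi² = 55 − 1 = 54.
(3·54 − 1·14) / 2 = 148/2 = 74.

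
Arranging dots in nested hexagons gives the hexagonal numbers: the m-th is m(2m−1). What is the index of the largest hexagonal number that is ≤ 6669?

57

Solve n(2n−1) ≤ 6669 for integer n.
n = 57 gives 6441 ≤ 6669, while n = 58 gives 6670 > 6669; so the answer is index 57.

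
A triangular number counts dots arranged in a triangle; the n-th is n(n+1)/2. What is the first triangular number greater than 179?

Solve n(n+1)/2 > 179 for integer n.
The largest n with value ≤ 179 is 18 (since 171 ≤ 179 < 190), so the first above is n = 19, value 190.

190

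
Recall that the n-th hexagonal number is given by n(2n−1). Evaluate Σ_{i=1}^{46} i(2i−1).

65941

Σ i(2i−1) = 2Σi² − Σi over i = 1..46.
Σi = 1081 and Σi² = 33511.
2·33511 − 1·1081 = 65941.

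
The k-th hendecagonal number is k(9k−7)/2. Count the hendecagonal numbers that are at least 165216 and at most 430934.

The n-th hendecagonal number is n(9n−7)/2.
Smallest index with value ≥ 165216: n = 192 (giving 165216).
Largest index with value ≤ 430934: n = 309 (giving 428583).
Indices 192 through 309: 118 terms.

118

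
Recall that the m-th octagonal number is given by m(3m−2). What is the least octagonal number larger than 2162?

Solve n(3n−2) > 2162 for integer n.
The largest n with value ≤ 2162 is 27 (since 2133 ≤ 2162 < 2296), so the first above is n = 28, value 2296.

2296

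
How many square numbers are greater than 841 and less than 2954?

25

The n-th square number is n².
Smallest index with value > 841: n = 30 (giving 900).
Largest index with value < 2954: n = 54 (giving 2916).
Indices 30 through 54: 25 terms.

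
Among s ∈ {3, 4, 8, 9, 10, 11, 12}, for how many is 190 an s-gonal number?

1

s = 3: P(3, 19) = 190. ✓
s = 4: P(4, 13) = 169 and P(4, 14) = 196; 190 is not s-gonal.
s = 8: P(8, 8) = 176 and P(8, 9) = 225; 190 is not s-gonal.
s = 9: P(9, 7) = 154 and P(9, 8) = 204; 190 is not s-gonal.
s = 10: P(10, 7) = 175 and P(10, 8) = 232; 190 is not s-gonal.
s = 11: P(11, 6) = 141 and P(11, 7) = 196; 190 is not s-gonal.
s = 12: P(12, 6) = 156 and P(12, 7) = 217; 190 is not s-gonal.
Hits: s ∈ {3} → 1.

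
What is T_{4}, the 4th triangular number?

10

4·5/2 = 20/2 = 10.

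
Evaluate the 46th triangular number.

1081

46·47/2 = 2162/2 = 1081.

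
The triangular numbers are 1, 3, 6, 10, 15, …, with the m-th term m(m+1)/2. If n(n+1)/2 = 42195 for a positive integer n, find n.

Set n(n+1)/2 = 42195, giving n² + n − 84390 = 0.
The discriminant is 1 + 8·42195 = 337561, and √337561 = 581.
So n = (-1 + 581) / 2 = 580/2 = 290.

290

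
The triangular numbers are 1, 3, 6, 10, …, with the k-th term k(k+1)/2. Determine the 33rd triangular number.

561

33·34/2 = 1122/2 = 561.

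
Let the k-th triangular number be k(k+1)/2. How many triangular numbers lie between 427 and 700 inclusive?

The n-th triangular number is n(n+1)/2.
Smallest index with value ≥ 427: n = 29 (giving 435).
Largest index with value ≤ 700: n = 36 (giving 666).
Indices 29 through 36: 8 terms.

8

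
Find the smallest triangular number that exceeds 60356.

60378

Solve n(n+1)/2 > 60356 for integer n.
The largest n with value ≤ 60356 is 346 (since 60031 ≤ 60356 < 60378), so the first above is n = 347, value 60378.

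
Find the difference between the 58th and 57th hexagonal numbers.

Consecutive hexagonal numbers differ by 4n − 3: here 4·58 − 3 = 229.

229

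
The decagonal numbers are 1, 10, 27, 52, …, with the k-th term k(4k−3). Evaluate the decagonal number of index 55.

11935

The 55th decagonal number is n(4n−3) with n = 55.
55·(4·55 − 3) = 55·217 = 11935.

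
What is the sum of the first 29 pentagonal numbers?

12615

Σ i(3i−1)/2 = (3Σi² − Σi) / 2 over i = 1..29.
Σi = 435 and Σi² = 8555.
(3·8555 − 1·435) / 2 = 25230/2 = 12615.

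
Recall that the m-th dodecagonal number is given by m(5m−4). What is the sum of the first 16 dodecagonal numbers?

Σ i(5i−4) = 5Σi² − 4Σi over i = 1..16.
Σi = 136 and Σi² = 1496.
5·1496 − 4·136 = 6936.

6936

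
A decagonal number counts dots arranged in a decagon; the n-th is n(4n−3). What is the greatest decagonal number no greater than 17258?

Solve n(4n−3) ≤ 17258 for integer n.
n = 66 gives 17226 ≤ 17258, while n = 67 gives 17755 > 17258; so the answer is 17226.

17226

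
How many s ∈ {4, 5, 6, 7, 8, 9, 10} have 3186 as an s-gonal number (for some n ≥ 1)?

1

s = 4: P(4, 56) = 3136 and P(4, 57) = 3249; 3186 is not s-gonal.
s = 5: P(5, 46) = 3151 and P(5, 47) = 3290; 3186 is not s-gonal.
s = 6: P(6, 40) = 3160 and P(6, 41) = 3321; 3186 is not s-gonal.
s = 7: P(7, 36) = 3186. ✓
s = 8: P(8, 32) = 3008 and P(8, 33) = 3201; 3186 is not s-gonal.
s = 9: P(9, 30) = 3075 and P(9, 31) = 3286; 3186 is not s-gonal.
s = 10: P(10, 28) = 3052 and P(10, 29) = 3277; 3186 is not s-gonal.
Hits: s ∈ {7} → 1.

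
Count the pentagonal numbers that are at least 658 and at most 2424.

19

The n-th pentagonal number is n(3n−1)/2.
Smallest index with value ≥ 658: n = 22 (giving 715).
Largest index with value ≤ 2424: n = 40 (giving 2380).
Indices 22 through 40: 19 terms.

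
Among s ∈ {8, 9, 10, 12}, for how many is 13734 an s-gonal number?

s = 8: P(8, 67) = 13333 and P(8, 68) = 13736; 13734 is not s-gonal.
s = 9: P(9, 63) = 13734. ✓
s = 10: P(10, 58) = 13282 and P(10, 59) = 13747; 13734 is not s-gonal.
s = 12: P(12, 52) = 13312 and P(12, 53) = 13833; 13734 is not s-gonal.
Hits: s ∈ {9} → 1.

1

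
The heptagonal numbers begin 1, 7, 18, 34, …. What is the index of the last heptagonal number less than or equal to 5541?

Solve n(5n−3)/2 ≤ 5541 for integer n.
n = 47 gives 5452 ≤ 5541, while n = 48 gives 5688 > 5541; so the answer is index 47.

47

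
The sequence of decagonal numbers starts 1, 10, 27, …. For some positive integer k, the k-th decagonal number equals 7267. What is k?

Set n(4n−3) = 7267, giving 4n² − 3n − 7267 = 0.
The discriminant is 9 + 16·7267 = 116281, and √116281 = 341.
So n = (3 + 341) / 8 = 344/8 = 43.

43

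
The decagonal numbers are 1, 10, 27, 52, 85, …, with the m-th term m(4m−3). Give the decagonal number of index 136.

136·(4·136 − 3) = 136·541 = 73576.

73576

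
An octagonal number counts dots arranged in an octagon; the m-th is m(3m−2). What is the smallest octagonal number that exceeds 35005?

35425

Solve n(3n−2) > 35005 for integer n.
The largest n with value ≤ 35005 is 108 (since 34776 ≤ 35005 < 35425), so the first above is n = 109, value 35425.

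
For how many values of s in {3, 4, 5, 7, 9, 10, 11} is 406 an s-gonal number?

s = 3: P(3, 28) = 406. ✓
s = 4: P(4, 20) = 400 and P(4, 21) = 441; 406 is not s-gonal.
s = 5: P(5, 16) = 376 and P(5, 17) = 425; 406 is not s-gonal.
s = 7: P(7, 13) = 403 and P(7, 14) = 469; 406 is not s-gonal.
s = 9: P(9, 11) = 396 and P(9, 12) = 474; 406 is not s-gonal.
s = 10: P(10, 10) = 370 and P(10, 11) = 451; 406 is not s-gonal.
s = 11: P(11, 9) = 333 and P(11, 10) = 415; 406 is not s-gonal.
Hits: s ∈ {3} → 1.

1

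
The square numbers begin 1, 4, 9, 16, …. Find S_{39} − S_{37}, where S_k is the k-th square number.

152

39² = 1521 and 37² = 1369.
Difference: 1521 − 1369 = 152.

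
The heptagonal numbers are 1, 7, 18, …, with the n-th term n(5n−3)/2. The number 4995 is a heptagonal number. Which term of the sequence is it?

45

Set n(5n−3)/2 = 4995, giving 5n² − 3n − 9990 = 0.
So n = (3 + 447) / 10 = 450/10 = 45.
Check: 45·(5·45 − 3)/2 = 4995. ✓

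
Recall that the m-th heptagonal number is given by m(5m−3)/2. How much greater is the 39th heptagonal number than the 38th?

191

Consecutive heptagonal numbers differ by 5n − 4: here 5·39 − 4 = 191.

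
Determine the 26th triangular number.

The 26th triangular number is n(n+1)/2 with n = 26.
26·27/2 = 702/2 = 351.

351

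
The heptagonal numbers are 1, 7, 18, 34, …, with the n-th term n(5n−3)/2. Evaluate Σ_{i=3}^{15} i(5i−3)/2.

Σ i(5i−3)/2 = (5Σi² − 3Σi) / 2 over i = 3..15.
Σi = 120 − 3 = 117 and Σi² = 1240 − 5 = 1235.
(5·1235 − 3·117) / 2 = 5824/2 = 2912.

2912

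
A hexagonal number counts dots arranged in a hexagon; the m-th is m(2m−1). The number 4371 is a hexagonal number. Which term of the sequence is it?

47

Set n(2n−1) = 4371, giving 2n² − n − 4371 = 0.
The discriminant is 1 + 8·4371 = 34969, and √34969 = 187.
So n = (1 + 187) / 4 = 188/4 = 47.
Check: 47·(2·47 − 1) = 4371. ✓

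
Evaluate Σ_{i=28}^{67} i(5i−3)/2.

Σ i(5i−3)/2 = (5Σi² − 3Σi) / 2 over i = 28..67.
Σi = 2278 − 378 = 1900 and Σi² = 102510 − 6930 = 95580.
(5·95580 − 3·1900) / 2 = 472200/2 = 236100.

236100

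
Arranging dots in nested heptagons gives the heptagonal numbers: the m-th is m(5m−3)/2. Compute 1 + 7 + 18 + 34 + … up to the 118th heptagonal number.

1376116

Σ i(5i−3)/2 = (5Σi² − 3Σi) / 2 over i = 1..118.
Σi = 7021 and Σi² = 554659.
(5·554659 − 3·7021) / 2 = 2752232/2 = 1376116.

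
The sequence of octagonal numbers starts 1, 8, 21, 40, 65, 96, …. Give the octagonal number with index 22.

1408

The 22nd octagonal number is n(3n−2) with n = 22.
22·(3·22 − 2) = 22·64 = 1408.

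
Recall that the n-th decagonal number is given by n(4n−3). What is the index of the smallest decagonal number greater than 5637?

38

Solve n(4n−3) > 5637 for integer n.
The largest n with value ≤ 5637 is 37 (since 5365 ≤ 5637 < 5662), so the first above is n = 38, value 5662.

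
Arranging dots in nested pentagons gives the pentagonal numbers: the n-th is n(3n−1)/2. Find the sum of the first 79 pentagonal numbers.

Σ i(3i−1)/2 = (3Σi² − Σi) / 2 over i = 1..79.
Σi = 3160 and Σi² = 167480.
(3·167480 − 1·3160) / 2 = 499280/2 = 249640.

249640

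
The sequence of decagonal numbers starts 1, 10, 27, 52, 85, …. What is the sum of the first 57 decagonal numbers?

Σ i(4i−3) = 4Σi² − 3Σi over i = 1..57.
Σi = 1653 and Σi² = 63365.
4·63365 − 3·1653 = 248501.

248501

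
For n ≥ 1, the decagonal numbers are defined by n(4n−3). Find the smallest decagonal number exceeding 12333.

12376

Solve n(4n−3) > 12333 for integer n.
The largest n with value ≤ 12333 is 55 (since 11935 ≤ 12333 < 12376), so the first above is n = 56, value 12376.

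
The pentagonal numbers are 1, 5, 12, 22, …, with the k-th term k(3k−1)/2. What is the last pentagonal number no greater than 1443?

Solve n(3n−1)/2 ≤ 1443 for integer n.
n = 31 gives 1426 ≤ 1443, while n = 32 gives 1520 > 1443; so the answer is 1426.

1426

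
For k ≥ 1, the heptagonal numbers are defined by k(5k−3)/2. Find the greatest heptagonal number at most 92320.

Solve n(5n−3)/2 ≤ 92320 for integer n.
n = 192 gives 91872 ≤ 92320, while n = 193 gives 92833 > 92320; so the answer is 91872.

91872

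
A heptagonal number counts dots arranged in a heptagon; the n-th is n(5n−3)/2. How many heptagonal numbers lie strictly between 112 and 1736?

The n-th heptagonal number is n(5n−3)/2.
Smallest index with value > 112: n = 8 (giving 148).
Largest index with value < 1736: n = 26 (giving 1651).
Indices 8 through 26: 19 terms.

19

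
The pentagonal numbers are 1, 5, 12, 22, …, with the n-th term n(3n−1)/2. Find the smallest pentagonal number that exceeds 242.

Solve n(3n−1)/2 > 242 for integer n.
The largest n with value ≤ 242 is 12 (since 210 ≤ 242 < 247), so the first above is n = 13, value 247.

247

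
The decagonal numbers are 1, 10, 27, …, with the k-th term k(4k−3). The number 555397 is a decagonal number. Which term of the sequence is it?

Set n(4n−3) = 555397, giving 4n² − 3n − 555397 = 0.
The discriminant is 9 + 16·555397 = 8886361, and √8886361 = 2981.
So n = (3 + 2981) / 8 = 2984/8 = 373.

373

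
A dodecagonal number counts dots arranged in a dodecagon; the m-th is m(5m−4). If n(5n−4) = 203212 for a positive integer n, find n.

Set n(5n−4) = 203212, giving 5n² − 4n − 203212 = 0.
So n = (4 + 2016) / 10 = 2020/10 = 202.

202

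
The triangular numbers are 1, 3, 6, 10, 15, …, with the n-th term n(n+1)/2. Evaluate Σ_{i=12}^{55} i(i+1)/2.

28974

Σ i(i+1)/2 = (Σi² + Σi) / 2 over i = 12..55.
Σi = 1540 − 66 = 1474 and Σi² = 56980 − 506 = 56474.
(1·56474 + 1·1474) / 2 = 57948/2 = 28974.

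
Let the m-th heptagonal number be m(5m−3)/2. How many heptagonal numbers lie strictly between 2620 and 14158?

43

The n-th heptagonal number is n(5n−3)/2.
Smallest index with value > 2620: n = 33 (giving 2673).
Largest index with value < 14158: n = 75 (giving 13950).
Indices 33 through 75: 43 terms.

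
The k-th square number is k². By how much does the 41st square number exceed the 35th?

41² = 1681 and 35² = 1225.
Difference: 1681 − 1225 = 456.

456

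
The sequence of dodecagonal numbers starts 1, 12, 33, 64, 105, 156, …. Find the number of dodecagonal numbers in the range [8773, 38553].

The n-th dodecagonal number is n(5n−4).
Smallest index with value ≥ 8773: n = 43 (giving 9073).
Largest index with value ≤ 38553: n = 88 (giving 38368).
Indices 43 through 88: 46 terms.

46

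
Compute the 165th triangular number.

13695

The 165th triangular number is n(n+1)/2 with n = 165.
165·166/2 = 27390/2 = 13695.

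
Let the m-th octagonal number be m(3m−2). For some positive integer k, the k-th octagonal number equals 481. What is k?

Set n(3n−2) = 481, giving 3n² − 2n − 481 = 0.
The discriminant is 4 + 12·481 = 5776, and √5776 = 76.
So n = (2 + 76) / 6 = 78/6 = 13.

13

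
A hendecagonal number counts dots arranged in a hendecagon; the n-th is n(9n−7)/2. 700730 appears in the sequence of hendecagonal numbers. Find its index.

Set n(9n−7)/2 = 700730, giving 9n² − 7n − 1401460 = 0.
The discriminant is 49 + 72·700730 = 50452609, and √50452609 = 7103.
So n = (7 + 7103) / 18 = 7110/18 = 395.

395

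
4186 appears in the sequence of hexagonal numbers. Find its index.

46

Set n(2n−1) = 4186, giving 2n² − n − 4186 = 0.
The discriminant is 1 + 8·4186 = 33489, and √33489 = 183.
So n = (1 + 183) / 4 = 184/4 = 46.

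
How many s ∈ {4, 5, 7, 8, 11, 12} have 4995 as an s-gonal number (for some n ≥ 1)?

s = 4: P(4, 70) = 4900 and P(4, 71) = 5041; 4995 is not s-gonal.
s = 5: P(5, 57) = 4845 and P(5, 58) = 5017; 4995 is not s-gonal.
s = 7: P(7, 45) = 4995. ✓
s = 8: P(8, 41) = 4961 and P(8, 42) = 5208; 4995 is not s-gonal.
s = 11: P(11, 33) = 4785 and P(11, 34) = 5083; 4995 is not s-gonal.
s = 12: P(12, 32) = 4992 and P(12, 33) = 5313; 4995 is not s-gonal.
Hits: s ∈ {7} → 1.

1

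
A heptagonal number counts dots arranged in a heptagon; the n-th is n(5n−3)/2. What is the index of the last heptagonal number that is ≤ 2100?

Solve n(5n−3)/2 ≤ 2100 for integer n.
n = 29 gives 2059 ≤ 2100, while n = 30 gives 2205 > 2100; so the answer is index 29.

29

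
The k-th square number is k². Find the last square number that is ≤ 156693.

156025

Solve n² ≤ 156693 for integer n.
n = 395 gives 156025 ≤ 156693, while n = 396 gives 156816 > 156693; so the answer is 156025.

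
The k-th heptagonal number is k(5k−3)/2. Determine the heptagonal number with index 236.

The 236th heptagonal number is n(5n−3)/2 with n = 236.
236·(5·236 − 3)/2 = 236·1177/2 = 138886.

138886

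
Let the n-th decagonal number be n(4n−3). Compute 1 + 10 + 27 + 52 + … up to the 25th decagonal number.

Σ i(4i−3) = 4Σi² − 3Σi over i = 1..25.
Σi = 325 and Σi² = 5525.
4·5525 − 3·325 = 21125.

21125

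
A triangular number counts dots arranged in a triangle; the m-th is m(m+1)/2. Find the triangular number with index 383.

The 383rd triangular number is n(n+1)/2 with n = 383.
383·384/2 = 147072/2 = 73536.

73536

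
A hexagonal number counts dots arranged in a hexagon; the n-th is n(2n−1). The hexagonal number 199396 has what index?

Set n(2n−1) = 199396, giving 2n² − n − 199396 = 0.
The discriminant is 1 + 8·199396 = 1595169, and √1595169 = 1263.
So n = (1 + 1263) / 4 = 1264/4 = 316.

316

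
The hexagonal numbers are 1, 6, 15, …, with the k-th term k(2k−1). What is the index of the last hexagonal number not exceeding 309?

12

Solve n(2n−1) ≤ 309 for integer n.
n = 12 gives 276 ≤ 309, while n = 13 gives 325 > 309; so the answer is index 12.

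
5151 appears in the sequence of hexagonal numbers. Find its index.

Set n(2n−1) = 5151, giving 2n² − n − 5151 = 0.
The discriminant is 1 + 8·5151 = 41209, and √41209 = 203.
So n = (1 + 203) / 4 = 204/4 = 51.
Check: 51·(2·51 − 1) = 5151. ✓

51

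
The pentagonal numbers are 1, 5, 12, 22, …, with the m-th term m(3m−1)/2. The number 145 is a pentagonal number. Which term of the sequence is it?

Set n(3n−1)/2 = 145, giving 3n² − n − 290 = 0.
So n = (1 + 59) / 6 = 60/6 = 10.

10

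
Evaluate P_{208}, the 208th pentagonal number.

208·(3·208 − 1)/2 = 208·623/2 = 64792.

64792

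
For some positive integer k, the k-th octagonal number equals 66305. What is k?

Set n(3n−2) = 66305, giving 3n² − 2n − 66305 = 0.
So n = (2 + 892) / 6 = 894/6 = 149.

149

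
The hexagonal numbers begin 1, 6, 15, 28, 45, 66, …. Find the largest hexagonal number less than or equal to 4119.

Solve n(2n−1) ≤ 4119 for integer n.
n = 45 gives 4005 ≤ 4119, while n = 46 gives 4186 > 4119; so the answer is 4005.

4005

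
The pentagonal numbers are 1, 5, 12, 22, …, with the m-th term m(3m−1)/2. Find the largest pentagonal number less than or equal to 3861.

Solve n(3n−1)/2 ≤ 3861 for integer n.
n = 50 gives 3725 ≤ 3861, while n = 51 gives 3876 > 3861; so the answer is 3725.

3725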